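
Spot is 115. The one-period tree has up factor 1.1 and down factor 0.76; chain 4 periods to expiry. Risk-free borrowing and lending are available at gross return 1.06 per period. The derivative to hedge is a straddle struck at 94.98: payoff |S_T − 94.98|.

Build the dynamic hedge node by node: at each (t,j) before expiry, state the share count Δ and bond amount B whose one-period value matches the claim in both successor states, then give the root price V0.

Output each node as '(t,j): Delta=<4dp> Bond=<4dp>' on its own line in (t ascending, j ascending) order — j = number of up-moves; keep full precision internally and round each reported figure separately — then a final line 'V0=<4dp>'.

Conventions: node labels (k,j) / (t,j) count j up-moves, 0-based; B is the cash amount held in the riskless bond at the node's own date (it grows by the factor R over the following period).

Under the risk-neutral measure, an up-move has probability p* = (R−d)/(u−d) = 0.8824 and values discount at R = 1.06.
At maturity the claim pays: V(4,0)=56.6135, V(4,1)=39.4495, V(4,2)=14.6070, V(4,3)=21.3494, V(4,4)=73.3915
Node (3,0) S=50.4822: V=(p*·39.4495+(1−p*)·56.6135)/1.06=39.1215; Δ=(39.4495−56.6135)/(55.5305−38.3665)=-1.0000; B=V−Δ·S=89.6038
Node (3,1) S=73.0664: V=(p*·14.6070+(1−p*)·39.4495)/1.06=16.5374; Δ=(14.6070−39.4495)/(80.3730−55.5305)=-1.0000; B=V−Δ·S=89.6038
Node (3,2) S=105.7540: V=(p*·21.3494+(1−p*)·14.6070)/1.06=19.3926; Δ=(21.3494−14.6070)/(116.3294−80.3730)=0.1875; B=V−Δ·S=-0.4381
Node (3,3) S=153.0650: V=(p*·73.3915+(1−p*)·21.3494)/1.06=63.4612; Δ=(73.3915−21.3494)/(168.3715−116.3294)=1.0000; B=V−Δ·S=-89.6038
Node (2,0) S=66.4240: V=(p*·16.5374+(1−p*)·39.1215)/1.06=18.1079; Δ=(16.5374−39.1215)/(73.0664−50.4822)=-1.0000; B=V−Δ·S=84.5319
Node (2,1) S=96.1400: V=(p*·19.3926+(1−p*)·16.5374)/1.06=17.9780; Δ=(19.3926−16.5374)/(105.7540−73.0664)=0.0873; B=V−Δ·S=9.5803
Node (2,2) S=139.1500: V=(p*·63.4612+(1−p*)·19.3926)/1.06=54.9780; Δ=(63.4612−19.3926)/(153.0650−105.7540)=0.9315; B=V−Δ·S=-74.6356
Node (1,0) S=87.4000: V=(p*·17.9780+(1−p*)·18.1079)/1.06=16.9748; Δ=(17.9780−18.1079)/(96.1400−66.4240)=-0.0044; B=V−Δ·S=17.3567
Node (1,1) S=126.5000: V=(p*·54.9780+(1−p*)·17.9780)/1.06=47.7595; Δ=(54.9780−17.9780)/(139.1500−96.1400)=0.8603; B=V−Δ·S=-61.0640
Node (0,0) S=115.0000: V=(p*·47.7595+(1−p*)·16.9748)/1.06=41.6394; Δ=(47.7595−16.9748)/(126.5000−87.4000)=0.7873; B=V−Δ·S=-48.9038
As a check, the time-0 holding Δ(0,0)·S0 + B(0,0) comes to 41.6394 — exactly V0.

(0,0): Delta=0.7873 Bond=-48.9038
(1,0): Delta=-0.0044 Bond=17.3567
(1,1): Delta=0.8603 Bond=-61.0640
(2,0): Delta=-1.0000 Bond=84.5319
(2,1): Delta=0.0873 Bond=9.5803
(2,2): Delta=0.9315 Bond=-74.6356
(3,0): Delta=-1.0000 Bond=89.6038
(3,1): Delta=-1.0000 Bond=89.6038
(3,2): Delta=0.1875 Bond=-0.4381
(3,3): Delta=1.0000 Bond=-89.6038
V0=41.6394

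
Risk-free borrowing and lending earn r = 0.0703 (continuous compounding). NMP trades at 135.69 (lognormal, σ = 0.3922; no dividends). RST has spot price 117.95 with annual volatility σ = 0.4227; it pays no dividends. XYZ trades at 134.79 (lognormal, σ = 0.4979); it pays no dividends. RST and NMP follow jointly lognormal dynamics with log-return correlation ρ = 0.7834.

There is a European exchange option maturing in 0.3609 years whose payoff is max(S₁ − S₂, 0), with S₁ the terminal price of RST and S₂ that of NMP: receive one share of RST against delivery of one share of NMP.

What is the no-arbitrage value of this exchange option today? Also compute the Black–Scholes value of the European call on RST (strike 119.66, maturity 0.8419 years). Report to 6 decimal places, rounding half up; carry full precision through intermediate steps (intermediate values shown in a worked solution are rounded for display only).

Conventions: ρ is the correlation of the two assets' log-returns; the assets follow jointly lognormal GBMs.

exchange price = 2.190906
price(RST call K=119.66) = 20.439340

σ_eff = √(σ₁² + σ₂² − 2ρσ₁σ₂) = √(0.4227² + 0.3922² − 2·0.7834·0.4227·0.3922) = 0.269717
d₁ = (ln(S₁/S₂) + (q₂ − q₁ + σ_eff²/2)T) / (σ_eff√T) = (ln(117.95/135.69) + (0.0 − 0.0 + 0.036374)·0.3609) / 0.162033 = -0.783699
d₂ = d₁ − σ_eff√T = -0.783699 − 0.162033 = -0.945732
N(d₁) = 0.216608,  N(d₂) = 0.172143
V = S₁·e^{−q₁T}·N(d₁) − S₂·e^{−q₂T}·N(d₂) = 25.548946 − 23.358040 = 2.190906
[vanilla: RST call K=119.66]
σ√T = 0.4227·√0.8419 = 0.387849
d₁ = (ln(S/K) + (r+σ²/2)T) / (σ√T) = (ln(117.95/119.66) + (0.0703+0.4227²/2)·0.8419) / 0.387849 = (-0.014394 + 0.134399) / 0.387849 = 0.309413
d₂ = d₁ − σ√T = 0.309413 − 0.387849 = -0.078436
e^{−rT} = 0.942532
N(d₁) = 0.621496,  N(d₂) = 0.468741
price = S·N(d₁) − K·e^{−rT}·N(d₂) = 73.305475 − 52.866135 = 20.439340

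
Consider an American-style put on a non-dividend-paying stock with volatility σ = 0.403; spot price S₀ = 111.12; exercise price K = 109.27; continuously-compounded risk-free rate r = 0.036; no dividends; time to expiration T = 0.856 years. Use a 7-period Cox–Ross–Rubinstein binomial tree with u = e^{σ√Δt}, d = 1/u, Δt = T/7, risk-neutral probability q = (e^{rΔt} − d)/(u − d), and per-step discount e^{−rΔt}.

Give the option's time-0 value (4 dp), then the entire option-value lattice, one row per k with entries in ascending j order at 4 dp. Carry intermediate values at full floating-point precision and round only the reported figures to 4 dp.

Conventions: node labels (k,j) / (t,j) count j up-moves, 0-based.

price = 14.4584
tree:
14.4584
20.3809 8.1861
27.8183 12.5246 3.5694
36.5668 18.6125 6.0556 0.9134
46.0321 26.6662 10.0736 1.7657 0.0000
54.3445 36.4616 16.3176 3.4135 0.0000 0.0000
61.5643 46.0321 25.4428 6.5987 0.0000 0.0000 0.0000
67.8351 54.3445 36.4616 12.7564 0.0000 0.0000 0.0000 0.0000

params: Δt=0.12229 u=1.15134 d=0.86855 q=0.48043 e^(-rΔt)=0.99561
t_7 payoffs: 67.8351 54.3445 36.4616 12.7564 0.0000 0.0000 0.0000 0.0000
k=6: node(6,0) S=47.7057 payoff=61.5643 vs cont=61.0843 → 61.5643 [stop]  node(6,1) S=63.2379 payoff=46.0321 vs cont=45.5521 → 46.0321 [stop]  node(6,2) S=83.8272 payoff=25.4428 vs cont=24.9628 → 25.4428 [stop]  node(6,3) S=111.1200 payoff=0.0000 vs cont=6.5987 → 6.5987 [wait]  node(6,4) S=147.2989 payoff=0.0000 vs cont=0.0000 → 0.0000 [wait]  node(6,5) S=195.2571 payoff=0.0000 vs cont=0.0000 → 0.0000 [wait]  node(6,6) S=258.8297 payoff=0.0000 vs cont=0.0000 → 0.0000 [wait]
k=5: node(5,0) S=54.9255 payoff=54.3445 vs cont=53.8645 → 54.3445 [stop]  node(5,1) S=72.8084 payoff=36.4616 vs cont=35.9816 → 36.4616 [stop]  node(5,2) S=96.5136 payoff=12.7564 vs cont=16.3176 → 16.3176 [wait]  node(5,3) S=127.9369 payoff=0.0000 vs cont=3.4135 → 3.4135 [wait]  node(5,4) S=169.5911 payoff=0.0000 vs cont=0.0000 → 0.0000 [wait]  node(5,5) S=224.8073 payoff=0.0000 vs cont=0.0000 → 0.0000 [wait]
k=4: node(4,0) S=63.2379 payoff=46.0321 vs cont=45.5521 → 46.0321 [stop]  node(4,1) S=83.8272 payoff=25.4428 vs cont=26.6662 → 26.6662 [wait]  node(4,2) S=111.1200 payoff=0.0000 vs cont=10.0736 → 10.0736 [wait]  node(4,3) S=147.2989 payoff=0.0000 vs cont=1.7657 → 1.7657 [wait]  node(4,4) S=195.2571 payoff=0.0000 vs cont=0.0000 → 0.0000 [wait]
k=3: node(3,0) S=72.8084 payoff=36.4616 vs cont=36.5668 → 36.5668 [wait]  node(3,1) S=96.5136 payoff=12.7564 vs cont=18.6125 → 18.6125 [wait]  node(3,2) S=127.9369 payoff=0.0000 vs cont=6.0556 → 6.0556 [wait]  node(3,3) S=169.5911 payoff=0.0000 vs cont=0.9134 → 0.9134 [wait]
k=2: node(2,0) S=83.8272 payoff=25.4428 vs cont=27.8183 → 27.8183 [wait]  node(2,1) S=111.1200 payoff=0.0000 vs cont=12.5246 → 12.5246 [wait]  node(2,2) S=147.2989 payoff=0.0000 vs cont=3.5694 → 3.5694 [wait]
k=1: node(1,0) S=96.5136 payoff=12.7564 vs cont=20.3809 → 20.3809 [wait]  node(1,1) S=127.9369 payoff=0.0000 vs cont=8.1861 → 8.1861 [wait]
k=0: node(0,0) S=111.1200 payoff=0.0000 vs cont=14.4584 → 14.4584 [wait]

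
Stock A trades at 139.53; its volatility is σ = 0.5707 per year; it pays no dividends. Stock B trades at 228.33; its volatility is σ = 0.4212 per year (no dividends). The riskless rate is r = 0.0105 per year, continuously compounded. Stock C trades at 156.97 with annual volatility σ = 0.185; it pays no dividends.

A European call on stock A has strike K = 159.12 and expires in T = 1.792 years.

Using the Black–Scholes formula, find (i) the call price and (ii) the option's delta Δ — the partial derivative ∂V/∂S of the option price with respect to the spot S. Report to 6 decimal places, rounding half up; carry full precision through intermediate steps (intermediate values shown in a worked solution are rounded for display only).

σ√T = 0.5707·√1.792 = 0.763971
d₁ = (ln(S/K) + (r+σ²/2)T) / (σ√T) = (ln(139.53/159.12) + (0.0105+0.5707²/2)·1.792) / 0.763971 = (-0.131379 + 0.310642) / 0.763971 = 0.234646
d₂ = d₁ − σ√T = 0.234646 − 0.763971 = -0.529325
e^{−rT} = 0.981360
N(d₁) = 0.592758,  N(d₂) = 0.298290
Call price V = S·N(d₁) − K·e^{−rT}·N(d₂) = 82.707566 − 46.579182 = 36.128384
Δ = N(d₁) = 0.592758

price = 36.128384
Δ = 0.592758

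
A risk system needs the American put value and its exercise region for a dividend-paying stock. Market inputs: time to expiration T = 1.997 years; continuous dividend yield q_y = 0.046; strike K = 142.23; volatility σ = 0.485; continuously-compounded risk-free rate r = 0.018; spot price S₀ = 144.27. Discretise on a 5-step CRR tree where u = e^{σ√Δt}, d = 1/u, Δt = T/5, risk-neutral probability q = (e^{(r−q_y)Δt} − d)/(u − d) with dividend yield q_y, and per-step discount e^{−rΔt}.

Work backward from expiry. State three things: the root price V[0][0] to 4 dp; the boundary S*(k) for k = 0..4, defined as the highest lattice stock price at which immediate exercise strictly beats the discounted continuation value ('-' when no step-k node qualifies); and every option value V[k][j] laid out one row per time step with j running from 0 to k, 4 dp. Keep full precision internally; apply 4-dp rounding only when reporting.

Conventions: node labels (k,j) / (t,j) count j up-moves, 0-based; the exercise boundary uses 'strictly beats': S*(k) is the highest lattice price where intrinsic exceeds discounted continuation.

price = 40.6018
boundary = - - - - 42.3362
tree:
40.6018
53.7076 22.1570
68.8454 32.5243 7.3895
84.8999 46.5902 12.5322 0.0000
99.8938 64.4812 21.2540 0.0000 0.0000
111.0701 84.7088 36.0458 0.0000 0.0000 0.0000

Δt=0.39940, u=1.35868, d=0.73601, q=0.40611, disc=e^(-rΔt)=0.99284
k=5 terminal: V=max(K-S,0) → 111.0701 84.7088 36.0458 0.0000 0.0000 0.0000
k=4: j=0 S=42.3362 intr=99.8938 cont=99.6456 V=99.8938[EX]; j=1 S=78.1527 intr=64.0773 cont=64.4812 V=64.4812[hold]; j=2 S=144.2700 intr=0.0000 cont=21.2540 V=21.2540[hold]; j=3 S=266.3225 intr=0.0000 cont=0.0000 V=0.0000[hold]; j=4 S=491.6316 intr=0.0000 cont=0.0000 V=0.0000[hold]  S*(4)=42.3362
k=3: j=0 S=57.5212 intr=84.7088 cont=84.8999 V=84.8999[hold]; j=1 S=106.1842 intr=36.0458 cont=46.5902 V=46.5902[hold]; j=2 S=196.0162 intr=0.0000 cont=12.5322 V=12.5322[hold]; j=3 S=361.8461 intr=0.0000 cont=0.0000 V=0.0000[hold]  S*(3)=-
k=2: j=0 S=78.1527 intr=64.0773 cont=68.8454 V=68.8454[hold]; j=1 S=144.2700 intr=0.0000 cont=32.5243 V=32.5243[hold]; j=2 S=266.3225 intr=0.0000 cont=7.3895 V=7.3895[hold]  S*(2)=-
k=1: j=0 S=106.1842 intr=36.0458 cont=53.7076 V=53.7076[hold]; j=1 S=196.0162 intr=0.0000 cont=22.1570 V=22.1570[hold]  S*(1)=-
k=0: j=0 S=144.2700 intr=0.0000 cont=40.6018 V=40.6018[hold]  S*(0)=-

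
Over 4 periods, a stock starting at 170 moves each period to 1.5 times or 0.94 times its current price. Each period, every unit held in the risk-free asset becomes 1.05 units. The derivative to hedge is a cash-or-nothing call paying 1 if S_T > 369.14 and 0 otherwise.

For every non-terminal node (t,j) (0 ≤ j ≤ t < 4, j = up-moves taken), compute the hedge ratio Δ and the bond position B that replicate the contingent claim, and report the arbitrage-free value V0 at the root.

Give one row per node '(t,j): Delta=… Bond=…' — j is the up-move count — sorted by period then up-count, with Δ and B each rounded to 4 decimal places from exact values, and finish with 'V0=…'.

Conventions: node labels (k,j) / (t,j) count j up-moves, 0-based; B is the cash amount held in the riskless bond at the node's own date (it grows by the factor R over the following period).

(0,0): Delta=0.0008 Bond=-0.1222
(1,0): Delta=0.0004 Bond=-0.0559
(1,1): Delta=0.0020 Bond=-0.4244
(2,0): Delta=0.0000 Bond=0.0000
(2,1): Delta=0.0014 Bond=-0.2991
(2,2): Delta=0.0036 Bond=-1.0453
(3,0): Delta=0.0000 Bond=0.0000
(3,1): Delta=0.0000 Bond=0.0000
(3,2): Delta=0.0050 Bond=-1.5986
(3,3): Delta=0.0000 Bond=0.9524
V0=0.0213

Arbitrage-free pricing uses the up-move probability p* = (R−d)/(u−d) = 0.1964, discounting each step at R = 1.05.
At maturity the claim pays: V(4,0)=0.0000, V(4,1)=0.0000, V(4,2)=0.0000, V(4,3)=1.0000, V(4,4)=1.0000
Node (3,0) S=141.1993: V=(p*·0.0000+(1−p*)·0.0000)/1.05=0.0000; Δ=(0.0000−0.0000)/(211.7989−132.7273)=0.0000; B=V−Δ·S=0.0000
Node (3,1) S=225.3180: V=(p*·0.0000+(1−p*)·0.0000)/1.05=0.0000; Δ=(0.0000−0.0000)/(337.9770−211.7989)=0.0000; B=V−Δ·S=0.0000
Node (3,2) S=359.5500: V=(p*·1.0000+(1−p*)·0.0000)/1.05=0.1871; Δ=(1.0000−0.0000)/(539.3250−337.9770)=0.0050; B=V−Δ·S=-1.5986
Node (3,3) S=573.7500: V=(p*·1.0000+(1−p*)·1.0000)/1.05=0.9524; Δ=(1.0000−1.0000)/(860.6250−539.3250)=0.0000; B=V−Δ·S=0.9524
Node (2,0) S=150.2120: V=(p*·0.0000+(1−p*)·0.0000)/1.05=0.0000; Δ=(0.0000−0.0000)/(225.3180−141.1993)=0.0000; B=V−Δ·S=0.0000
Node (2,1) S=239.7000: V=(p*·0.1871+(1−p*)·0.0000)/1.05=0.0350; Δ=(0.1871−0.0000)/(359.5500−225.3180)=0.0014; B=V−Δ·S=-0.2991
Node (2,2) S=382.5000: V=(p*·0.9524+(1−p*)·0.1871)/1.05=0.3213; Δ=(0.9524−0.1871)/(573.7500−359.5500)=0.0036; B=V−Δ·S=-1.0453
Node (1,0) S=159.8000: V=(p*·0.0350+(1−p*)·0.0000)/1.05=0.0065; Δ=(0.0350−0.0000)/(239.7000−150.2120)=0.0004; B=V−Δ·S=-0.0559
Node (1,1) S=255.0000: V=(p*·0.3213+(1−p*)·0.0350)/1.05=0.0869; Δ=(0.3213−0.0350)/(382.5000−239.7000)=0.0020; B=V−Δ·S=-0.4244
Node (0,0) S=170.0000: V=(p*·0.0869+(1−p*)·0.0065)/1.05=0.0213; Δ=(0.0869−0.0065)/(255.0000−159.8000)=0.0008; B=V−Δ·S=-0.1222
Verification: the root portfolio costs Δ(0,0)·S0 + B(0,0) = 0.0213, matching V0.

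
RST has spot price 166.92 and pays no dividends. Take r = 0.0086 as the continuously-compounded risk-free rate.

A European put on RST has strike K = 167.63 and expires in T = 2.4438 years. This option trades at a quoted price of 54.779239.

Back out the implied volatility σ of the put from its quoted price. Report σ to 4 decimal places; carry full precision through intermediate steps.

sigma = 0.5615

At σ = 0.5615 the Black–Scholes value reproduces the quote:
σ√T = 0.5615·√2.4438 = 0.877774
d₁ = (ln(S/K) + (r+σ²/2)T) / (σ√T) = (ln(166.92/167.63) + (0.0086+0.5615²/2)·2.4438) / 0.877774 = (-0.004245 + 0.406260) / 0.877774 = 0.457994
d₂ = d₁ − σ√T = 0.457994 − 0.877774 = -0.419779
e^{−rT} = 0.979203
N(−d₁) = 0.323478,  N(−d₂) = 0.662677
V = K·e^{−rT}·N(−d₂) − S·N(−d₁) = 108.774220 − 53.994981 = 54.779239 (equal to the quote); since ∂V/∂σ > 0 for all σ, the implied volatility is unique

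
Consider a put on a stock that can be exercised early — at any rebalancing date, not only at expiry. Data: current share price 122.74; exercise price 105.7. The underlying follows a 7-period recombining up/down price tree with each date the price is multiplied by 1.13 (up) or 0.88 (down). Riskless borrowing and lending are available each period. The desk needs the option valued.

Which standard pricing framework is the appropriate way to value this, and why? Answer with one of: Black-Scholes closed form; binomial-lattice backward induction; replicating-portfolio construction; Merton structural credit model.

framework: binomial-lattice backward induction

Key observation: an American put (K = 105.7, S₀ = 122.74) on a 7-date tree has no closed form — the optimal stopping decision is embedded and must be resolved recursively from expiry.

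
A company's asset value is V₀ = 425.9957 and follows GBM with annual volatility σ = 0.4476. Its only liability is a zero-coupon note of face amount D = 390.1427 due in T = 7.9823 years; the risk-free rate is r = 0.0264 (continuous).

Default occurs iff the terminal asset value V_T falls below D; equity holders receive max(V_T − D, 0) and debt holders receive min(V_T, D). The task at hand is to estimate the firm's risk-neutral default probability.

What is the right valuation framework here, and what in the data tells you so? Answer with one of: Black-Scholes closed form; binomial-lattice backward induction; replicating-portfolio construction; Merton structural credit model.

Key observation: with the firm-asset dynamics (V₀ = 425.9957) and a single zero-coupon liability of face 390.1427 given, debt value, spread, and default probability all derive from the option view of the balance sheet.

framework: Merton structural credit model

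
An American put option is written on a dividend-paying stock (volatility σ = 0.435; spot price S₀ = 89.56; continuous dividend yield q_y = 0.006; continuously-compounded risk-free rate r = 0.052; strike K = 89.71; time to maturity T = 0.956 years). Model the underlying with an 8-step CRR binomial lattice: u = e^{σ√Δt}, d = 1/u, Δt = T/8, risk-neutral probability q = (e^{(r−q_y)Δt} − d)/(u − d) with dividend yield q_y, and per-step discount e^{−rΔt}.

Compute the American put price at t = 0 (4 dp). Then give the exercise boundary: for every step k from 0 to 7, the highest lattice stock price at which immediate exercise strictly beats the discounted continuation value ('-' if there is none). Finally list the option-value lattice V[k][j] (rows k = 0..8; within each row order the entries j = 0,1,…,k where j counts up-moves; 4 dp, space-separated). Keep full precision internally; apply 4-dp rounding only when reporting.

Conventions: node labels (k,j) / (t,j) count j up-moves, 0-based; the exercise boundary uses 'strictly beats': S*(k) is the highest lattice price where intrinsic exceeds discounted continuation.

Δt=0.11950  u=1.16227  d=0.86039  q=0.48074  discount=0.99381
step 8 (expiry): payoffs max(K−S,0) = 62.8157 53.3793 40.6319 23.4120 0.1500 0.0000 0.0000 0.0000 0.0000
step 7: (k=7,j=0): S=31.2584, K−S=58.4516, hold=57.9182 ⇒ V=58.4516 exercise | (k=7,j=1): S=42.2261, K−S=47.4839, hold=46.9585 ⇒ V=47.4839 exercise | (k=7,j=2): S=57.0419, K−S=32.6681, hold=32.1532 ⇒ V=32.6681 exercise | (k=7,j=3): S=77.0562, K−S=12.6538, hold=12.1533 ⇒ V=12.6538 exercise | (k=7,j=4): S=104.0928, K−S=0.0000, hold=0.0774 ⇒ V=0.0774 continue | (k=7,j=5): S=140.6158, K−S=0.0000, hold=0.0000 ⇒ V=0.0000 continue | (k=7,j=6): S=189.9536, K−S=0.0000, hold=0.0000 ⇒ V=0.0000 continue | (k=7,j=7): S=256.6024, K−S=0.0000, hold=0.0000 ⇒ V=0.0000 continue  boundary S*=77.0562
step 6: (k=6,j=0): S=36.3307, K−S=53.3793, hold=52.8496 ⇒ V=53.3793 exercise | (k=6,j=1): S=49.0781, K−S=40.6319, hold=40.1114 ⇒ V=40.6319 exercise | (k=6,j=2): S=66.2980, K−S=23.4120, hold=22.9037 ⇒ V=23.4120 exercise | (k=6,j=3): S=89.5600, K−S=0.1500, hold=6.5670 ⇒ V=6.5670 continue | (k=6,j=4): S=120.9839, K−S=0.0000, hold=0.0399 ⇒ V=0.0399 continue | (k=6,j=5): S=163.4334, K−S=0.0000, hold=0.0000 ⇒ V=0.0000 continue | (k=6,j=6): S=220.7771, K−S=0.0000, hold=0.0000 ⇒ V=0.0000 continue  boundary S*=66.2980
step 5: (k=5,j=0): S=42.2261, K−S=47.4839, hold=46.9585 ⇒ V=47.4839 exercise | (k=5,j=1): S=57.0419, K−S=32.6681, hold=32.1532 ⇒ V=32.6681 exercise | (k=5,j=2): S=77.0562, K−S=12.6538, hold=15.2191 ⇒ V=15.2191 continue | (k=5,j=3): S=104.0928, K−S=0.0000, hold=3.4079 ⇒ V=3.4079 continue | (k=5,j=4): S=140.6158, K−S=0.0000, hold=0.0206 ⇒ V=0.0206 continue | (k=5,j=5): S=189.9536, K−S=0.0000, hold=0.0000 ⇒ V=0.0000 continue  boundary S*=57.0419
step 4: (k=4,j=0): S=49.0781, K−S=40.6319, hold=40.1114 ⇒ V=40.6319 exercise | (k=4,j=1): S=66.2980, K−S=23.4120, hold=24.1293 ⇒ V=24.1293 continue | (k=4,j=2): S=89.5600, K−S=0.1500, hold=9.4819 ⇒ V=9.4819 continue | (k=4,j=3): S=120.9839, K−S=0.0000, hold=1.7685 ⇒ V=1.7685 continue | (k=4,j=4): S=163.4334, K−S=0.0000, hold=0.0106 ⇒ V=0.0106 continue  boundary S*=49.0781
step 3: (k=3,j=0): S=57.0419, K−S=32.6681, hold=32.4960 ⇒ V=32.6681 exercise | (k=3,j=1): S=77.0562, K−S=12.6538, hold=16.9819 ⇒ V=16.9819 continue | (k=3,j=2): S=104.0928, K−S=0.0000, hold=5.7380 ⇒ V=5.7380 continue | (k=3,j=3): S=140.6158, K−S=0.0000, hold=0.9177 ⇒ V=0.9177 continue  boundary S*=57.0419
step 2: (k=2,j=0): S=66.2980, K−S=23.4120, hold=24.9715 ⇒ V=24.9715 continue | (k=2,j=1): S=89.5600, K−S=0.1500, hold=11.5049 ⇒ V=11.5049 continue | (k=2,j=2): S=120.9839, K−S=0.0000, hold=3.3995 ⇒ V=3.3995 continue  boundary S*=-
step 1: (k=1,j=0): S=77.0562, K−S=12.6538, hold=18.3830 ⇒ V=18.3830 continue | (k=1,j=1): S=104.0928, K−S=0.0000, hold=7.5612 ⇒ V=7.5612 continue  boundary S*=-
step 0: (k=0,j=0): S=89.5600, K−S=0.1500, hold=13.0989 ⇒ V=13.0989 continue  boundary S*=-

price = 13.0989
boundary = - - - 57.0419 49.0781 57.0419 66.2980 77.0562
tree:
13.0989
18.3830 7.5612
24.9715 11.5049 3.3995
32.6681 16.9819 5.7380 0.9177
40.6319 24.1293 9.4819 1.7685 0.0106
47.4839 32.6681 15.2191 3.4079 0.0206 0.0000
53.3793 40.6319 23.4120 6.5670 0.0399 0.0000 0.0000
58.4516 47.4839 32.6681 12.6538 0.0774 0.0000 0.0000 0.0000
62.8157 53.3793 40.6319 23.4120 0.1500 0.0000 0.0000 0.0000 0.0000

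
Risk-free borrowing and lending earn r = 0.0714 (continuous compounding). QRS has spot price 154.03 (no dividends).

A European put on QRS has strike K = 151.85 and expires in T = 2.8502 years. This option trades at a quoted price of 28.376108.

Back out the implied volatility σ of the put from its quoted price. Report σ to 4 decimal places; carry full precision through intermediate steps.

sigma = 0.4588

At σ = 0.4588 the Black–Scholes value reproduces the quote:
σ√T = 0.4588·√2.8502 = 0.774571
d₁ = (ln(S/K) + (r+σ²/2)T) / (σ√T) = (ln(154.03/151.85) + (0.0714+0.4588²/2)·2.8502) / 0.774571 = (0.014254 + 0.503484) / 0.774571 = 0.668420
d₂ = d₁ − σ√T = 0.668420 − 0.774571 = -0.106151
e^{−rT} = 0.815867
N(−d₁) = 0.251933,  N(−d₂) = 0.542269
V = K·e^{−rT}·N(−d₂) − S·N(−d₁) = 67.181324 − 38.805216 = 28.376108 (matching the quote); vega is positive throughout, so no other σ reproduces this price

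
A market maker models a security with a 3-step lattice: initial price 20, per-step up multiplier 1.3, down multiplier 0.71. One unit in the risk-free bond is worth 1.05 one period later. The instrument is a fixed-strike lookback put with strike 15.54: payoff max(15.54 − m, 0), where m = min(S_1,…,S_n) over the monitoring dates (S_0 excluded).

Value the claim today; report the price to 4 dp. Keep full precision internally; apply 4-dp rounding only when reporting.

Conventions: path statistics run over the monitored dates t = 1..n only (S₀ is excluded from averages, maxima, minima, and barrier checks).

Under the martingale measure an up-move has probability p* = 0.5763; value the claim as the probability-weighted average of per-path payoffs, discounted 3 periods at R = 1.05.
Enumerate all 2^3 = 8 price paths (U = up ×1.3, D = down ×0.71); each path with k up-moves has probability p*^k·(1−p*)^(3−k).
DDD: m=7.1582, payoff=8.3818, prob=0.076079
UDD: m=13.1066, payoff=2.4334, prob=0.103467
DUD: m=13.1066, payoff=2.4334, prob=0.103467
UUD: m=23.9980, payoff=0.0000, prob=0.140715
DDU: m=10.0820, payoff=5.4580, prob=0.103467
UDU: m=18.4600, payoff=0.0000, prob=0.140715
DUU: m=14.2000, payoff=1.3400, prob=0.140715
UUU: m=26.0000, payoff=0.0000, prob=0.191373
Price = Σ prob·payoff / R^3 = 1.894514 / 1.157625 = 1.6366

price = 1.6366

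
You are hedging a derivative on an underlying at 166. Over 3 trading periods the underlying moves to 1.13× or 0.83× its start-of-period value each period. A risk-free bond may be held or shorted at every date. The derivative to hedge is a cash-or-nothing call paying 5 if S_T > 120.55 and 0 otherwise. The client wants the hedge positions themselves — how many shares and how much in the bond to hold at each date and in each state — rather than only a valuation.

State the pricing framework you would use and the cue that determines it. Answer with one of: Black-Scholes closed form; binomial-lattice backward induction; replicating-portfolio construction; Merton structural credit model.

framework: replicating-portfolio construction

Key observation: what is demanded is not a single number but the (Δ, B) position at each node of the 1.13/0.83 tree starting at 166; constructing those positions is the replicating-portfolio method.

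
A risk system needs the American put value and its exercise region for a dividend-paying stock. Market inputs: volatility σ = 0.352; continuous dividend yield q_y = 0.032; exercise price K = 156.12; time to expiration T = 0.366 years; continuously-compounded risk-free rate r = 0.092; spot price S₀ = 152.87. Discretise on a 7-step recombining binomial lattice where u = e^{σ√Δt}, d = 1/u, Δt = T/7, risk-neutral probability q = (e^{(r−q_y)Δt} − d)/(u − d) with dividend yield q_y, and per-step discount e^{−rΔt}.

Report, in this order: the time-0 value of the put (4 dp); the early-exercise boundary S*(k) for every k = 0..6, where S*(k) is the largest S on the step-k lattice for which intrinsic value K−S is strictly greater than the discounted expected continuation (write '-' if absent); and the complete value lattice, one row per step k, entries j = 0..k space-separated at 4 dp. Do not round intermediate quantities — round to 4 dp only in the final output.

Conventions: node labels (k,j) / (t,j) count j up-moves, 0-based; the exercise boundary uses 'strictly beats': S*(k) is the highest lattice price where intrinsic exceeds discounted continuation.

Δt=0.05229  u=1.08382  d=0.92267  q=0.49939  discount=0.99520
step 7 (expiry): payoffs max(K−S,0) = 69.0974 53.8982 36.0443 15.0721 0.0000 0.0000 0.0000 0.0000
step 6: (k=6,j=0): S=94.3165, K−S=61.8035, hold=61.2120 ⇒ V=61.8035 exercise | (k=6,j=1): S=110.7897, K−S=45.3303, hold=44.7664 ⇒ V=45.3303 exercise | (k=6,j=2): S=130.1400, K−S=25.9800, hold=25.4484 ⇒ V=25.9800 exercise | (k=6,j=3): S=152.8700, K−S=3.2500, hold=7.5091 ⇒ V=7.5091 continue | (k=6,j=4): S=179.5700, K−S=0.0000, hold=0.0000 ⇒ V=0.0000 continue | (k=6,j=5): S=210.9333, K−S=0.0000, hold=0.0000 ⇒ V=0.0000 continue | (k=6,j=6): S=247.7746, K−S=0.0000, hold=0.0000 ⇒ V=0.0000 continue  boundary S*=130.1400
step 5: (k=5,j=0): S=102.2218, K−S=53.8982, hold=53.3199 ⇒ V=53.8982 exercise | (k=5,j=1): S=120.0757, K−S=36.0443, hold=35.4959 ⇒ V=36.0443 exercise | (k=5,j=2): S=141.0479, K−S=15.0721, hold=16.6755 ⇒ V=16.6755 continue | (k=5,j=3): S=165.6830, K−S=0.0000, hold=3.7411 ⇒ V=3.7411 continue | (k=5,j=4): S=194.6209, K−S=0.0000, hold=0.0000 ⇒ V=0.0000 continue | (k=5,j=5): S=228.6130, K−S=0.0000, hold=0.0000 ⇒ V=0.0000 continue  boundary S*=120.0757
step 4: (k=4,j=0): S=110.7897, K−S=45.3303, hold=44.7664 ⇒ V=45.3303 exercise | (k=4,j=1): S=130.1400, K−S=25.9800, hold=26.2452 ⇒ V=26.2452 continue | (k=4,j=2): S=152.8700, K−S=3.2500, hold=10.1672 ⇒ V=10.1672 continue | (k=4,j=3): S=179.5700, K−S=0.0000, hold=1.8639 ⇒ V=1.8639 continue | (k=4,j=4): S=210.9333, K−S=0.0000, hold=0.0000 ⇒ V=0.0000 continue  boundary S*=110.7897
step 3: (k=3,j=0): S=120.0757, K−S=36.0443, hold=35.6277 ⇒ V=36.0443 exercise | (k=3,j=1): S=141.0479, K−S=15.0721, hold=18.1287 ⇒ V=18.1287 continue | (k=3,j=2): S=165.6830, K−S=0.0000, hold=5.9917 ⇒ V=5.9917 continue | (k=3,j=3): S=194.6209, K−S=0.0000, hold=0.9286 ⇒ V=0.9286 continue  boundary S*=120.0757
step 2: (k=2,j=0): S=130.1400, K−S=25.9800, hold=26.9675 ⇒ V=26.9675 continue | (k=2,j=1): S=152.8700, K−S=3.2500, hold=12.0097 ⇒ V=12.0097 continue | (k=2,j=2): S=179.5700, K−S=0.0000, hold=3.4467 ⇒ V=3.4467 continue  boundary S*=-
step 1: (k=1,j=0): S=141.0479, K−S=15.0721, hold=19.4042 ⇒ V=19.4042 continue | (k=1,j=1): S=165.6830, K−S=0.0000, hold=7.6963 ⇒ V=7.6963 continue  boundary S*=-
step 0: (k=0,j=0): S=152.8700, K−S=3.2500, hold=13.4924 ⇒ V=13.4924 continue  boundary S*=-

price = 13.4924
boundary = - - - 120.0757 110.7897 120.0757 130.1400
tree:
13.4924
19.4042 7.6963
26.9675 12.0097 3.4467
36.0443 18.1287 5.9917 0.9286
45.3303 26.2452 10.1672 1.8639 0.0000
53.8982 36.0443 16.6755 3.7411 0.0000 0.0000
61.8035 45.3303 25.9800 7.5091 0.0000 0.0000 0.0000
69.0974 53.8982 36.0443 15.0721 0.0000 0.0000 0.0000 0.0000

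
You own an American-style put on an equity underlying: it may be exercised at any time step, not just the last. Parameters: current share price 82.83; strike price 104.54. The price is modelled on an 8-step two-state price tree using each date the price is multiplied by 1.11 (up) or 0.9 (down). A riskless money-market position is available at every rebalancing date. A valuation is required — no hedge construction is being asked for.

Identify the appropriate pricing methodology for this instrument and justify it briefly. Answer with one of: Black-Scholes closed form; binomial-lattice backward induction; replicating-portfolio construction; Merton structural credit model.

framework: binomial-lattice backward induction

Key observation: with exercise allowed before expiry on a discrete up/down model (8 steps from spot 82.83), the strike-104.54 put's value must be rolled back through the tree testing early exercise at each node.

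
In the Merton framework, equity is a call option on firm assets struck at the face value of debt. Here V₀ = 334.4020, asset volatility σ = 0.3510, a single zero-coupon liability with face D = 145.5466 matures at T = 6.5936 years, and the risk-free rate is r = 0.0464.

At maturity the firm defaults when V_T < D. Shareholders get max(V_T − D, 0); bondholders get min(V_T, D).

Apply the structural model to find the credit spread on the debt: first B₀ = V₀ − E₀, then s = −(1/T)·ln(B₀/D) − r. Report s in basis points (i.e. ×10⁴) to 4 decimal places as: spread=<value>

With assets at 334.4020 and a single debt payment of 145.5466 at 6.5936 years:
d₁ = [ln(V₀/D) + (r + σ²/2)T] / (σ√T)
   = [ln(334.4020/145.5466) + (0.0464 + 0.5·0.3510²)·6.5936] / (0.3510·√6.5936)
   = [0.831848 + 0.712112] / 0.901298 = 1.713040
d₂ = d₁ − σ√T = 1.713040 − 0.901298 = 0.811742
N(d₁) = 0.956647,  N(d₂) = 0.791530,  e^(−rT) = 0.736429
E₀ = V₀·N(d₁) − D·e^(−rT)·N(d₂)
   = 334.4020·0.956647 − 145.5466·0.736429·0.791530 = 235.064906
B₀ = V₀ − E₀ = 334.4020 − 235.064906 = 99.337094
spread = −(1/T)·ln(B₀/D) − r = −(1/6.5936)·ln(99.337094/145.5466) − 0.0464 = 0.01153152
in basis points: 0.01153152 × 10⁴ = 115.3152 bp

spread=115.3152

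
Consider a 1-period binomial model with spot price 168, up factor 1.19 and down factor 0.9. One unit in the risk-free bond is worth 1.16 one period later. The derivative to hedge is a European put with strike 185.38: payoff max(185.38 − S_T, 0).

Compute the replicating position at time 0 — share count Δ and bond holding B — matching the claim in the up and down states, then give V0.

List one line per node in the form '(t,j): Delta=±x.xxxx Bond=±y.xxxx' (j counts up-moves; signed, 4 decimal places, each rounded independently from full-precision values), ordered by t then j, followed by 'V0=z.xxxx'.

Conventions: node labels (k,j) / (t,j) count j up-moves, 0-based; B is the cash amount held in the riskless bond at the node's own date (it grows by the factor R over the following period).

(0,0): Delta=-0.7016 Bond=120.9102
V0=3.0482

The replicating-portfolio and risk-neutral prices coincide; use p* = (1.16−0.9)/(1.19−0.9) = 0.8966 for the latter.
Terminal payoffs: V(1,0)=34.1800, V(1,1)=0.0000
  t=0,j=0: stock 168.0000 → up 199.9200 (V=0.0000), down 151.2000 (V=34.1800). Price 3.0482; hedge Δ=-0.7016, bond B=120.9102.
Check: Δ(0,0)·S0 + B(0,0) = 3.0482 = V0.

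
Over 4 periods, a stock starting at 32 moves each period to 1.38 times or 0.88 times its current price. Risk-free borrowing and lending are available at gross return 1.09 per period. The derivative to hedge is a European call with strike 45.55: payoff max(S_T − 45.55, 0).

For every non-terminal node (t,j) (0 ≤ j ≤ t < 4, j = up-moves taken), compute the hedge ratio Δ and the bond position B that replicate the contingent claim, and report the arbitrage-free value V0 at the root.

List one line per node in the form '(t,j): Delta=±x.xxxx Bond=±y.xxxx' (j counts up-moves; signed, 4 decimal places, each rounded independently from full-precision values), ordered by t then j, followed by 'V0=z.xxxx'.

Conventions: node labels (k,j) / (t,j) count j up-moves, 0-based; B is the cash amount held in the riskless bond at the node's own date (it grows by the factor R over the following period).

Risk-neutral probability p* = (R−d)/(u−d) = (1.09−0.88)/(1.38−0.88) = 0.4200.
At maturity the claim pays: V(4,0)=0.0000, V(4,1)=0.0000, V(4,2)=1.6426, V(4,3)=28.4565, V(4,4)=70.5057
Node (3,0) S=21.8071: V=(p*·0.0000+(1−p*)·0.0000)/1.09=0.0000; Δ=(0.0000−0.0000)/(30.0938−19.1903)=0.0000; B=V−Δ·S=0.0000
Node (3,1) S=34.1975: V=(p*·1.6426+(1−p*)·0.0000)/1.09=0.6329; Δ=(1.6426−0.0000)/(47.1926−30.0938)=0.0961; B=V−Δ·S=-2.6522
Node (3,2) S=53.6279: V=(p*·28.4565+(1−p*)·1.6426)/1.09=11.8389; Δ=(28.4565−1.6426)/(74.0065−47.1926)=1.0000; B=V−Δ·S=-41.7890
Node (3,3) S=84.0983: V=(p*·70.5057+(1−p*)·28.4565)/1.09=42.3093; Δ=(70.5057−28.4565)/(116.0557−74.0065)=1.0000; B=V−Δ·S=-41.7890
Node (2,0) S=24.7808: V=(p*·0.6329+(1−p*)·0.0000)/1.09=0.2439; Δ=(0.6329−0.0000)/(34.1975−21.8071)=0.0511; B=V−Δ·S=-1.0219
Node (2,1) S=38.8608: V=(p*·11.8389+(1−p*)·0.6329)/1.09=4.8986; Δ=(11.8389−0.6329)/(53.6279−34.1975)=0.5767; B=V−Δ·S=-17.5134
Node (2,2) S=60.9408: V=(p*·42.3093+(1−p*)·11.8389)/1.09=22.6023; Δ=(42.3093−11.8389)/(84.0983−53.6279)=1.0000; B=V−Δ·S=-38.3385
Node (1,0) S=28.1600: V=(p*·4.8986+(1−p*)·0.2439)/1.09=2.0173; Δ=(4.8986−0.2439)/(38.8608−24.7808)=0.3306; B=V−Δ·S=-7.2921
Node (1,1) S=44.1600: V=(p*·22.6023+(1−p*)·4.8986)/1.09=11.3157; Δ=(22.6023−4.8986)/(60.9408−38.8608)=0.8018; B=V−Δ·S=-24.0917
Node (0,0) S=32.0000: V=(p*·11.3157+(1−p*)·2.0173)/1.09=5.4336; Δ=(11.3157−2.0173)/(44.1600−28.1600)=0.5812; B=V−Δ·S=-13.1632
As a check, the time-0 holding Δ(0,0)·S0 + B(0,0) comes to 5.4336 — exactly V0.

(0,0): Delta=0.5812 Bond=-13.1632
(1,0): Delta=0.3306 Bond=-7.2921
(1,1): Delta=0.8018 Bond=-24.0917
(2,0): Delta=0.0511 Bond=-1.0219
(2,1): Delta=0.5767 Bond=-17.5134
(2,2): Delta=1.0000 Bond=-38.3385
(3,0): Delta=0.0000 Bond=0.0000
(3,1): Delta=0.0961 Bond=-2.6522
(3,2): Delta=1.0000 Bond=-41.7890
(3,3): Delta=1.0000 Bond=-41.7890
V0=5.4336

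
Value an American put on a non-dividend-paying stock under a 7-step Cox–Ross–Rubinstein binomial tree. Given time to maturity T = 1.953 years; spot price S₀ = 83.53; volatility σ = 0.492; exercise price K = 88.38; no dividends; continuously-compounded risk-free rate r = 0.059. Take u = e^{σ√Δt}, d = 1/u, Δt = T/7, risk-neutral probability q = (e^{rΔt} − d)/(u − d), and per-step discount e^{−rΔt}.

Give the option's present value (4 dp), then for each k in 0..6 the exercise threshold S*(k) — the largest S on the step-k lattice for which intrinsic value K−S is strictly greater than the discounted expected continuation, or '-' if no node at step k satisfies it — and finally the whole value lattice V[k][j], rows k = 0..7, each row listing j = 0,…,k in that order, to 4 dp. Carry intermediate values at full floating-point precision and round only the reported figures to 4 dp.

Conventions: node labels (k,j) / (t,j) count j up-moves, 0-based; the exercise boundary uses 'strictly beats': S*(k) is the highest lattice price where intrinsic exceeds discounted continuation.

price = 21.4198
boundary = - - - 38.3048 49.6726 38.3048 49.6726
tree:
21.4198
29.4185 13.0509
39.1009 19.4120 6.2537
50.0752 27.9639 10.3402 1.8114
58.8414 38.7074 16.6944 3.4547 0.0000
65.6014 50.0752 26.0676 6.5887 0.0000 0.0000
70.8143 58.8414 38.7074 12.5661 0.0000 0.0000 0.0000
74.8343 65.6014 50.0752 23.9661 0.0000 0.0000 0.0000 0.0000

Δt=0.27900, u=1.29677, d=0.77115, q=0.46697, disc=e^(-rΔt)=0.98367
k=7 terminal: V=max(K-S,0) → 74.8343 65.6014 50.0752 23.9661 0.0000 0.0000 0.0000 0.0000
k=6: j=0 S=17.5657 intr=70.8143 cont=69.3714 V=70.8143[EX]; j=1 S=29.5386 intr=58.8414 cont=57.3984 V=58.8414[EX]; j=2 S=49.6726 intr=38.7074 cont=37.2645 V=38.7074[EX]; j=3 S=83.5300 intr=4.8500 cont=12.5661 V=12.5661[hold]; j=4 S=140.4651 intr=0.0000 cont=0.0000 V=0.0000[hold]; j=5 S=236.2079 intr=0.0000 cont=0.0000 V=0.0000[hold]; j=6 S=397.2102 intr=0.0000 cont=0.0000 V=0.0000[hold]  S*(6)=49.6726
k=5: j=0 S=22.7786 intr=65.6014 cont=64.1585 V=65.6014[EX]; j=1 S=38.3048 intr=50.0752 cont=48.6323 V=50.0752[EX]; j=2 S=64.4139 intr=23.9661 cont=26.0676 V=26.0676[hold]; j=3 S=108.3192 intr=0.0000 cont=6.5887 V=6.5887[hold]; j=4 S=182.1509 intr=0.0000 cont=0.0000 V=0.0000[hold]; j=5 S=306.3073 intr=0.0000 cont=0.0000 V=0.0000[hold]  S*(5)=38.3048
k=4: j=0 S=29.5386 intr=58.8414 cont=57.3984 V=58.8414[EX]; j=1 S=49.6726 intr=38.7074 cont=38.2298 V=38.7074[EX]; j=2 S=83.5300 intr=4.8500 cont=16.6944 V=16.6944[hold]; j=3 S=140.4651 intr=0.0000 cont=3.4547 V=3.4547[hold]; j=4 S=236.2079 intr=0.0000 cont=0.0000 V=0.0000[hold]  S*(4)=49.6726
k=3: j=0 S=38.3048 intr=50.0752 cont=48.6323 V=50.0752[EX]; j=1 S=64.4139 intr=23.9661 cont=27.9639 V=27.9639[hold]; j=2 S=108.3192 intr=0.0000 cont=10.3402 V=10.3402[hold]; j=3 S=182.1509 intr=0.0000 cont=1.8114 V=1.8114[hold]  S*(3)=38.3048
k=2: j=0 S=49.6726 intr=38.7074 cont=39.1009 V=39.1009[hold]; j=1 S=83.5300 intr=4.8500 cont=19.4120 V=19.4120[hold]; j=2 S=140.4651 intr=0.0000 cont=6.2537 V=6.2537[hold]  S*(2)=-
k=1: j=0 S=64.4139 intr=23.9661 cont=29.4185 V=29.4185[hold]; j=1 S=108.3192 intr=0.0000 cont=13.0509 V=13.0509[hold]  S*(1)=-
k=0: j=0 S=83.5300 intr=4.8500 cont=21.4198 V=21.4198[hold]  S*(0)=-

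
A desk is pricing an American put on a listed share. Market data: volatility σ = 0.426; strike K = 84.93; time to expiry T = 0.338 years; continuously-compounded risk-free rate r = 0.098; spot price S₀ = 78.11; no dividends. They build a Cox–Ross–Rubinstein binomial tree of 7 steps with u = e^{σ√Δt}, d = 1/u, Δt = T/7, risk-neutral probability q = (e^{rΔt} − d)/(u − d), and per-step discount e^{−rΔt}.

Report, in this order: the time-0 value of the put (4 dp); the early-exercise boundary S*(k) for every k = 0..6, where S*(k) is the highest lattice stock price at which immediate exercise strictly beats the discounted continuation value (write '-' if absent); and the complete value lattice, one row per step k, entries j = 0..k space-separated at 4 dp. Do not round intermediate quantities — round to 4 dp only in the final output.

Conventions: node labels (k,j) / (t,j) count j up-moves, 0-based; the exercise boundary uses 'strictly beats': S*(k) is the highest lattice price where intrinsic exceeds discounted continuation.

Δt=0.04829  u=1.09813  d=0.91064  q=0.50191  discount=0.99528
step 7 (expiry): payoffs max(K−S,0) = 44.3671 36.0156 25.9446 13.8000 0.0000 0.0000 0.0000 0.0000
step 6: (k=6,j=0): S=44.5433, K−S=40.3867, hold=39.9857 ⇒ V=40.3867 exercise | (k=6,j=1): S=53.7144, K−S=31.2156, hold=30.8147 ⇒ V=31.2156 exercise | (k=6,j=2): S=64.7737, K−S=20.1563, hold=19.7554 ⇒ V=20.1563 exercise | (k=6,j=3): S=78.1100, K−S=6.8200, hold=6.8412 ⇒ V=6.8412 continue | (k=6,j=4): S=94.1921, K−S=0.0000, hold=0.0000 ⇒ V=0.0000 continue | (k=6,j=5): S=113.5854, K−S=0.0000, hold=0.0000 ⇒ V=0.0000 continue | (k=6,j=6): S=136.9716, K−S=0.0000, hold=0.0000 ⇒ V=0.0000 continue  boundary S*=64.7737
step 5: (k=5,j=0): S=48.9144, K−S=36.0156, hold=35.6147 ⇒ V=36.0156 exercise | (k=5,j=1): S=58.9854, K−S=25.9446, hold=25.5436 ⇒ V=25.9446 exercise | (k=5,j=2): S=71.1300, K−S=13.8000, hold=13.4097 ⇒ V=13.8000 exercise | (k=5,j=3): S=85.7750, K−S=0.0000, hold=3.3914 ⇒ V=3.3914 continue | (k=5,j=4): S=103.4353, K−S=0.0000, hold=0.0000 ⇒ V=0.0000 continue | (k=5,j=5): S=124.7316, K−S=0.0000, hold=0.0000 ⇒ V=0.0000 continue  boundary S*=71.1300
step 4: (k=4,j=0): S=53.7144, K−S=31.2156, hold=30.8147 ⇒ V=31.2156 exercise | (k=4,j=1): S=64.7737, K−S=20.1563, hold=19.7554 ⇒ V=20.1563 exercise | (k=4,j=2): S=78.1100, K−S=6.8200, hold=8.5353 ⇒ V=8.5353 continue | (k=4,j=3): S=94.1921, K−S=0.0000, hold=1.6812 ⇒ V=1.6812 continue | (k=4,j=4): S=113.5854, K−S=0.0000, hold=0.0000 ⇒ V=0.0000 continue  boundary S*=64.7737
step 3: (k=3,j=0): S=58.9854, K−S=25.9446, hold=25.5436 ⇒ V=25.9446 exercise | (k=3,j=1): S=71.1300, K−S=13.8000, hold=14.2560 ⇒ V=14.2560 continue | (k=3,j=2): S=85.7750, K−S=0.0000, hold=5.0711 ⇒ V=5.0711 continue | (k=3,j=3): S=103.4353, K−S=0.0000, hold=0.8335 ⇒ V=0.8335 continue  boundary S*=58.9854
step 2: (k=2,j=0): S=64.7737, K−S=20.1563, hold=19.9831 ⇒ V=20.1563 exercise | (k=2,j=1): S=78.1100, K−S=6.8200, hold=9.6004 ⇒ V=9.6004 continue | (k=2,j=2): S=94.1921, K−S=0.0000, hold=2.9303 ⇒ V=2.9303 continue  boundary S*=64.7737
step 1: (k=1,j=0): S=71.1300, K−S=13.8000, hold=14.7880 ⇒ V=14.7880 continue | (k=1,j=1): S=85.7750, K−S=0.0000, hold=6.2231 ⇒ V=6.2231 continue  boundary S*=-
step 0: (k=0,j=0): S=78.1100, K−S=6.8200, hold=10.4397 ⇒ V=10.4397 continue  boundary S*=-

price = 10.4397
boundary = - - 64.7737 58.9854 64.7737 71.1300 64.7737
tree:
10.4397
14.7880 6.2231
20.1563 9.6004 2.9303
25.9446 14.2560 5.0711 0.8335
31.2156 20.1563 8.5353 1.6812 0.0000
36.0156 25.9446 13.8000 3.3914 0.0000 0.0000
40.3867 31.2156 20.1563 6.8412 0.0000 0.0000 0.0000
44.3671 36.0156 25.9446 13.8000 0.0000 0.0000 0.0000 0.0000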